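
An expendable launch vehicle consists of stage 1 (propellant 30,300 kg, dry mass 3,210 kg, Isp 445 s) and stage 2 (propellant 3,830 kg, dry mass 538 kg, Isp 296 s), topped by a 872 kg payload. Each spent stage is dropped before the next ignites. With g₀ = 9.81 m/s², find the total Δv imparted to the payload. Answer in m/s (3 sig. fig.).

Ignition mass of stage 1 = 30,300+3,210 + 3,830+538 + 872 = 38,750 kg.
Stage 1: m₀ = 38,750 kg, m_f = 38,750 − 30,300 = 8,450 kg; Δv = 445×9.81×ln(4.586) = 4365.4×1.5230 ≈ 6648 m/s.
Stage 2: m₀ = 5,240 kg, m_f = 5,240 − 3,830 = 1,410 kg; Δv = 296×9.81×ln(3.716) = 2903.8×1.3127 ≈ 3812 m/s.
Total Δv = 6648 + 3812 = 10460 m/s.

Δv ≈ 10500 m/s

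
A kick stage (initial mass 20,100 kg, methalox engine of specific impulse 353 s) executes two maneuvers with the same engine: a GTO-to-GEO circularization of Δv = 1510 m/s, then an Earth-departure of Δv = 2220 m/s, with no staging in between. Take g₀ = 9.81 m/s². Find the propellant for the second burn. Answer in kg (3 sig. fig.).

v_e = Isp · g₀ = 353 × 9.81 = 3462.9 m/s.
After the first burn: m = 20100 × exp(−1510/3462.9) = 20100 × 0.64659 = 12,996.5 kg.
After the second burn: m = 12,996.5 × exp(−2220/3462.9) = 12,996.5 × 0.52673 = 6,845.65 kg.
Second-burn propellant = 12,996.5 − 6,845.65 = 6,150.85 kg.

propellant for the second burn ≈ 6150 kg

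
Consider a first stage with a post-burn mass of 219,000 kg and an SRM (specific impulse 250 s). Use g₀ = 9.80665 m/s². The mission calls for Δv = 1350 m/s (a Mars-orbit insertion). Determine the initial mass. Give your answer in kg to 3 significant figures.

initial mass ≈ 380000 kg

v_e = Isp · g₀ = 250 × 9.80665 = 2451.7 m/s.
Using Δv = v_e ln(m₀/m_f): m₀/m_f = exp(Δv / v_e) = exp(1350 / 2451.7) = exp(0.5506) = 1.7344.
m₀ = m_f × 1.7344 = 219,000 × 1.7344 = 379,834 kg.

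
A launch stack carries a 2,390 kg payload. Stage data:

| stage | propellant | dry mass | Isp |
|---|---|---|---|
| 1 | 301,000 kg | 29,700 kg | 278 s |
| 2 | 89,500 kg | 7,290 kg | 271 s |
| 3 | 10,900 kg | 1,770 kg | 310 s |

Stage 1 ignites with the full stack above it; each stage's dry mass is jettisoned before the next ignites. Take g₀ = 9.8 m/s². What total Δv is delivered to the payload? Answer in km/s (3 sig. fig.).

Δv ≈ 11.3 km/s

Ignition mass of stage 1 = 301,000+29,700 + 89,500+7,290 + 10,900+1,770 + 2,390 = 442,550 kg.
Stage 1: m₀ = 442,550 kg, m_f = 442,550 − 301,000 = 141,550 kg; Δv = 278×9.8×ln(3.126) = 2724.4×1.1399 ≈ 3106 m/s.
Stage 2: m₀ = 111,850 kg, m_f = 111,850 − 89,500 = 22,350 kg; Δv = 271×9.8×ln(5.004) = 2655.8×1.6103 ≈ 4277 m/s.
Stage 3: m₀ = 15,060 kg, m_f = 15,060 − 10,900 = 4,160 kg; Δv = 310×9.8×ln(3.62) = 3038.0×1.2865 ≈ 3908 m/s.
Total Δv = 3106 + 4277 + 3908 = 11291 m/s.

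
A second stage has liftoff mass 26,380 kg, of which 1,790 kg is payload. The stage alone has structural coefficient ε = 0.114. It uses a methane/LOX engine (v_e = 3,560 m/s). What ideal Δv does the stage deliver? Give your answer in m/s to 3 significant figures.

Δv ≈ 6220 m/s

Stage wet mass = m₀ − payload = 26,380 − 1,790 = 24,590 kg.
Stage dry mass = ε × stage wet mass = 0.114 × 24,590 = 2,803.26 kg.
Burnout mass m_f = stage dry + payload = 2,803.26 + 1,790 = 4,593.26 kg.
Δv = v_e · ln(26,380/4,593.26) = 3560.0 × ln(5.743) = 3560.0 × 1.7480 ≈ 6223 m/s.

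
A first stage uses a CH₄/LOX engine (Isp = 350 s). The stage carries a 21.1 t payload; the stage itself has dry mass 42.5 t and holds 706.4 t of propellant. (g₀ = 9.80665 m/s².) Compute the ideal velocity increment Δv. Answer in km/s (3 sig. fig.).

v_e = Isp · g₀ = 350 × 9.80665 = 3432.3 m/s.
m₀ = payload + dry + propellant = 21.1 + 42.5 + 706.4 = 770 t.
m_f = payload + dry = 21.1 + 42.5 = 63.6 t.
Δv = v_e · ln(m₀/m_f) = 3432.3 × ln(12.11) = 3432.3 × 2.4938 ≈ 8559.5 m/s.

Δv ≈ 8.56 km/s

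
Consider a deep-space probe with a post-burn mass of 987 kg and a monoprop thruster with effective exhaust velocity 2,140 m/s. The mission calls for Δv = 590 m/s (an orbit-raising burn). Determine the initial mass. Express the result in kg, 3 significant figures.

initial mass ≈ 1300 kg

From the ideal rocket equation, m₀/m_f = exp(Δv / v_e) = exp(590 / 2140.0) = exp(0.2757) = 1.3175.
m₀ = m_f × 1.3175 = 987 × 1.3175 = 1,300.37 kg.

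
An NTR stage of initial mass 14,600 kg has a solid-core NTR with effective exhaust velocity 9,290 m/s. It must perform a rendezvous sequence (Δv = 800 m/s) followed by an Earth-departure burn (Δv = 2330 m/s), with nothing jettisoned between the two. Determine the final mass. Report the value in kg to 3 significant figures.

final mass ≈ 10400 kg

After the first burn: m = 14600 × exp(−800/9290.0) = 14600 × 0.91749 = 13,395.4 kg.
After the second burn: m = 13,395.4 × exp(−2330/9290.0) = 13,395.4 × 0.77817 = 10,423.9 kg.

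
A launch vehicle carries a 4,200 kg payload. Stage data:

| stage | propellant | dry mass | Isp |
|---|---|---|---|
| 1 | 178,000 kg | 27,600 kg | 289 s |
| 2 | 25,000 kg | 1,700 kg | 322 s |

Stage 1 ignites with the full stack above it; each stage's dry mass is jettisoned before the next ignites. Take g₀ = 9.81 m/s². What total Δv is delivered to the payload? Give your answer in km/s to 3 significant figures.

Ignition mass of stage 1 = 178,000+27,600 + 25,000+1,700 + 4,200 = 236,500 kg.
Stage 1: m₀ = 236,500 kg, m_f = 236,500 − 178,000 = 58,500 kg; Δv = 289×9.81×ln(4.043) = 2835.1×1.3969 ≈ 3960 m/s.
Stage 2: m₀ = 30,900 kg, m_f = 30,900 − 25,000 = 5,900 kg; Δv = 322×9.81×ln(5.237) = 3158.8×1.6558 ≈ 5230 m/s.
Total Δv = 3960 + 5230 = 9190 m/s.

Δv ≈ 9.19 km/s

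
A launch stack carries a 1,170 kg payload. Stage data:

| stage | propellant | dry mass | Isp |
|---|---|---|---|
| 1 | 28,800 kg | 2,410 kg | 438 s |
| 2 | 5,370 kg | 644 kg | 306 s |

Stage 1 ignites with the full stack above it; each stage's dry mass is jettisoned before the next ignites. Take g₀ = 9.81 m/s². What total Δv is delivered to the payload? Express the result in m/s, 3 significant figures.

Ignition mass of stage 1 = 28,800+2,410 + 5,370+644 + 1,170 = 38,394 kg.
Stage 1: m₀ = 38,394 kg, m_f = 38,394 − 28,800 = 9,594 kg; Δv = 438×9.81×ln(4.002) = 4296.8×1.3868 ≈ 5959 m/s.
Stage 2: m₀ = 7,184 kg, m_f = 7,184 − 5,370 = 1,814 kg; Δv = 306×9.81×ln(3.96) = 3001.9×1.3763 ≈ 4132 m/s.
Total Δv = 5959 + 4132 = 10091 m/s.

Δv ≈ 10100 m/s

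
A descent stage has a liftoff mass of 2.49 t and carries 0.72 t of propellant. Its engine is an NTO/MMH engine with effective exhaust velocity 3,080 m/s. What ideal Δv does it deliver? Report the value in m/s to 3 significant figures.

Δv ≈ 1050 m/s

m_f = m₀ − m_prop = 2.49 − 0.72 = 1.77 t.
Using Δv = v_e ln(m₀/m_f): Δv = v_e · ln(m₀/m_f) = 3080.0 × ln(1.407) = 3080.0 × 0.3413 ≈ 1051.2 m/s.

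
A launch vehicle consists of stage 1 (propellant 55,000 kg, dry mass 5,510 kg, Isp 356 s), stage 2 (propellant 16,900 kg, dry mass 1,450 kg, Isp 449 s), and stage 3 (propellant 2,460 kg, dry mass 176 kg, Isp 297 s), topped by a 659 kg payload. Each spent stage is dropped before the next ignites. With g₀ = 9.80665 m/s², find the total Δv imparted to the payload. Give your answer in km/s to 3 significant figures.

Ignition mass of stage 1 = 55,000+5,510 + 16,900+1,450 + 2,460+176 + 659 = 82,155 kg.
Stage 1: m₀ = 82,155 kg, m_f = 82,155 − 55,000 = 27,155 kg; Δv = 356×9.80665×ln(3.025) = 3491.2×1.1070 ≈ 3865 m/s.
Stage 2: m₀ = 21,645 kg, m_f = 21,645 − 16,900 = 4,745 kg; Δv = 449×9.80665×ln(4.562) = 4403.2×1.5177 ≈ 6683 m/s.
Stage 3: m₀ = 3,295 kg, m_f = 3,295 − 2,460 = 835 kg; Δv = 297×9.80665×ln(3.946) = 2912.6×1.3727 ≈ 3998 m/s.
Total Δv = 3865 + 6683 + 3998 = 14546 m/s.

Δv ≈ 14.5 km/s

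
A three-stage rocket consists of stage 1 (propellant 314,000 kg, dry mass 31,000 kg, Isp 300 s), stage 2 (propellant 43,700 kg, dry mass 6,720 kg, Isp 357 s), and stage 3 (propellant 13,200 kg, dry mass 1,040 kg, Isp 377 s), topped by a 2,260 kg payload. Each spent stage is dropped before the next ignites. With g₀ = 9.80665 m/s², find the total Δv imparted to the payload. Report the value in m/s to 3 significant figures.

Ignition mass of stage 1 = 314,000+31,000 + 43,700+6,720 + 13,200+1,040 + 2,260 = 411,920 kg.
Stage 1: m₀ = 411,920 kg, m_f = 411,920 − 314,000 = 97,920 kg; Δv = 300×9.80665×ln(4.207) = 2942.0×1.4367 ≈ 4227 m/s.
Stage 2: m₀ = 66,920 kg, m_f = 66,920 − 43,700 = 23,220 kg; Δv = 357×9.80665×ln(2.882) = 3501.0×1.0585 ≈ 3706 m/s.
Stage 3: m₀ = 16,500 kg, m_f = 16,500 − 13,200 = 3,300 kg; Δv = 377×9.80665×ln(5) = 3697.1×1.6094 ≈ 5950 m/s.
Total Δv = 4227 + 3706 + 5950 = 13883 m/s.

Δv ≈ 13900 m/s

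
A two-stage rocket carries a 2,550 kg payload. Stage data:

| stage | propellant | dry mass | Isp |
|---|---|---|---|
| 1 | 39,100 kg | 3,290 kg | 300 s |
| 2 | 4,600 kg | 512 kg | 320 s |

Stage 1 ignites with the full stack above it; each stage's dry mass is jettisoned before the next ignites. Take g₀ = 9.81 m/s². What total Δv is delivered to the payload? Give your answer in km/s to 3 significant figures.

Ignition mass of stage 1 = 39,100+3,290 + 4,600+512 + 2,550 = 50,052 kg.
Stage 1: m₀ = 50,052 kg, m_f = 50,052 − 39,100 = 10,952 kg; Δv = 300×9.81×ln(4.57) = 2943.0×1.5195 ≈ 4472 m/s.
Stage 2: m₀ = 7,662 kg, m_f = 7,662 − 4,600 = 3,062 kg; Δv = 320×9.81×ln(2.502) = 3139.2×0.9172 ≈ 2879 m/s.
Total Δv = 4472 + 2879 = 7351 m/s.

Δv ≈ 7.35 km/s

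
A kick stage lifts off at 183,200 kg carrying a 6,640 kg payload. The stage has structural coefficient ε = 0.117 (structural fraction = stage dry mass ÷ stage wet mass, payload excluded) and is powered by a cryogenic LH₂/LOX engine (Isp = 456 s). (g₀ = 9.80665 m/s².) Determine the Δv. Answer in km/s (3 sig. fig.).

Δv ≈ 8.51 km/s

Stage wet mass = m₀ − payload = 183,200 − 6,640 = 176,560 kg.
Stage dry mass = ε × stage wet mass = 0.117 × 176,560 = 20,657.5 kg.
Burnout mass m_f = stage dry + payload = 20,657.5 + 6,640 = 27,297.5 kg.
v_e = Isp · g₀ = 456 × 9.80665 = 4471.8 m/s.
Δv = v_e · ln(183,200/27,297.5) = 4471.8 × ln(6.711) = 4471.8 × 1.9038 ≈ 8513 m/s.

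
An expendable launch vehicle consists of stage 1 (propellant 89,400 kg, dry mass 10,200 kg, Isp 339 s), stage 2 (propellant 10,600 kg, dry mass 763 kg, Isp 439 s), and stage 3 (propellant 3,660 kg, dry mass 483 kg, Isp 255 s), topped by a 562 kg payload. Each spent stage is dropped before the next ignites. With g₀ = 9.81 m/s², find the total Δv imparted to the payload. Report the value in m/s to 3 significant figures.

Ignition mass of stage 1 = 89,400+10,200 + 10,600+763 + 3,660+483 + 562 = 115,668 kg.
Stage 1: m₀ = 115,668 kg, m_f = 115,668 − 89,400 = 26,268 kg; Δv = 339×9.81×ln(4.403) = 3325.6×1.4824 ≈ 4930 m/s.
Stage 2: m₀ = 16,068 kg, m_f = 16,068 − 10,600 = 5,468 kg; Δv = 439×9.81×ln(2.939) = 4306.6×1.0779 ≈ 4642 m/s.
Stage 3: m₀ = 4,705 kg, m_f = 4,705 − 3,660 = 1,045 kg; Δv = 255×9.81×ln(4.502) = 2501.6×1.5046 ≈ 3764 m/s.
Total Δv = 4930 + 4642 + 3764 = 13336 m/s.

Δv ≈ 13300 m/s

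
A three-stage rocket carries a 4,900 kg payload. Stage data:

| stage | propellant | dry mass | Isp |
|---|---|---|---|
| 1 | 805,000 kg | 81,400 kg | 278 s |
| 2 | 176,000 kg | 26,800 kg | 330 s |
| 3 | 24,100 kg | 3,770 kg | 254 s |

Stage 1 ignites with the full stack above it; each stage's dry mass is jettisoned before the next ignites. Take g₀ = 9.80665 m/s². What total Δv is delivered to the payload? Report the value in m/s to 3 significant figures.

Ignition mass of stage 1 = 805,000+81,400 + 176,000+26,800 + 24,100+3,770 + 4,900 = 1,121,970 kg.
Stage 1: m₀ = 1,121,970 kg, m_f = 1,121,970 − 805,000 = 316,970 kg; Δv = 278×9.80665×ln(3.54) = 2726.2×1.2640 ≈ 3446 m/s.
Stage 2: m₀ = 235,570 kg, m_f = 235,570 − 176,000 = 59,570 kg; Δv = 330×9.80665×ln(3.955) = 3236.2×1.3749 ≈ 4449 m/s.
Stage 3: m₀ = 32,770 kg, m_f = 32,770 − 24,100 = 8,670 kg; Δv = 254×9.80665×ln(3.78) = 2490.9×1.3296 ≈ 3312 m/s.
Total Δv = 3446 + 4449 + 3312 = 11207 m/s.

Δv ≈ 11200 m/s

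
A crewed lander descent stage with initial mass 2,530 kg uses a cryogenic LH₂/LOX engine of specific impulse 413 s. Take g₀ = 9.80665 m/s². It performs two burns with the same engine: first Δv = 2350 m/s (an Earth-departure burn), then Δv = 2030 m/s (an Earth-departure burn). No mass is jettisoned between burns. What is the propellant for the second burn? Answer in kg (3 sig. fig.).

v_e = Isp · g₀ = 413 × 9.80665 = 4050.1 m/s.
After the first burn: m = 2530 × exp(−2350/4050.1) = 2530 × 0.55977 = 1,416.22 kg.
After the second burn: m = 1,416.22 × exp(−2030/4050.1) = 1,416.22 × 0.60579 = 857.932 kg.
Second-burn propellant = 1,416.22 − 857.932 = 558.288 kg.

propellant for the second burn ≈ 558 kg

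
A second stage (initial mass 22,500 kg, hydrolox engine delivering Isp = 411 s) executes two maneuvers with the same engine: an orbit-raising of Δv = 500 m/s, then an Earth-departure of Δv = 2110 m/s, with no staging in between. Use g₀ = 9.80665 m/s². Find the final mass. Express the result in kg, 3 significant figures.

v_e = Isp · g₀ = 411 × 9.80665 = 4030.5 m/s.
After the first burn: m = 22500 × exp(−500/4030.5) = 22500 × 0.88333 = 19,874.9 kg.
After the second burn: m = 19,874.9 × exp(−2110/4030.5) = 19,874.9 × 0.59244 = 11,774.7 kg.

final mass ≈ 11800 kg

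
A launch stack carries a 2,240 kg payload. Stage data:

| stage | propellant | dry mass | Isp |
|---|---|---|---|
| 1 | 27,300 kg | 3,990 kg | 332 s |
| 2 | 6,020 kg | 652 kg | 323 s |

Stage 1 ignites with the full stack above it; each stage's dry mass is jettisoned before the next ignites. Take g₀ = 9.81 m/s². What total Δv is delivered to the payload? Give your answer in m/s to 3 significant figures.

Ignition mass of stage 1 = 27,300+3,990 + 6,020+652 + 2,240 = 40,202 kg.
Stage 1: m₀ = 40,202 kg, m_f = 40,202 − 27,300 = 12,902 kg; Δv = 332×9.81×ln(3.116) = 3256.9×1.1365 ≈ 3702 m/s.
Stage 2: m₀ = 8,912 kg, m_f = 8,912 − 6,020 = 2,892 kg; Δv = 323×9.81×ln(3.082) = 3168.6×1.1255 ≈ 3566 m/s.
Total Δv = 3702 + 3566 = 7268 m/s.

Δv ≈ 7270 m/s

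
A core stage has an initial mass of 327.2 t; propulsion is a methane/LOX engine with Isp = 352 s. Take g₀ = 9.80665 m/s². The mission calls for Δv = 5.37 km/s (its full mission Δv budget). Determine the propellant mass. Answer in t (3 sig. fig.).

v_e = Isp · g₀ = 352 × 9.80665 = 3451.9 m/s.
By the Tsiolkovsky rocket equation, m₀/m_f = exp(Δv / v_e) = exp(5370 / 3451.9) = exp(1.5556) = 4.7381.
m_f = 327.2 / 4.7381 = 69.0572 t, so propellant = m₀ − m_f = 327.2 − 69.0572 = 258.1428 t.

propellant mass ≈ 258 t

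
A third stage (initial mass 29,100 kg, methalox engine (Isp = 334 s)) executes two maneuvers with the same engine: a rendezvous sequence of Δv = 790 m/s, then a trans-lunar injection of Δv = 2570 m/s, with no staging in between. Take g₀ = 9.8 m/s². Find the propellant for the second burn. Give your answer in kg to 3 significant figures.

propellant for the second burn ≈ 12400 kg

v_e = Isp · g₀ = 334 × 9.8 = 3273.2 m/s.
After the first burn: m = 29100 × exp(−790/3273.2) = 29100 × 0.78556 = 22,859.8 kg.
After the second burn: m = 22,859.8 × exp(−2570/3273.2) = 22,859.8 × 0.45604 = 10,425 kg.
Second-burn propellant = 22,859.8 − 10,425 = 12,434.8 kg.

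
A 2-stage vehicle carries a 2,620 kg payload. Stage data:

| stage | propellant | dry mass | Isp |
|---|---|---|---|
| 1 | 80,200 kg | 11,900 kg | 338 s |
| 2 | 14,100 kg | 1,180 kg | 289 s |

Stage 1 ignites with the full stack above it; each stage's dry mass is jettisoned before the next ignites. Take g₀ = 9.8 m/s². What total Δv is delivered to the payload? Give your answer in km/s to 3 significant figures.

Ignition mass of stage 1 = 80,200+11,900 + 14,100+1,180 + 2,620 = 110,000 kg.
Stage 1: m₀ = 110,000 kg, m_f = 110,000 − 80,200 = 29,800 kg; Δv = 338×9.8×ln(3.691) = 3312.4×1.3060 ≈ 4326 m/s.
Stage 2: m₀ = 17,900 kg, m_f = 17,900 − 14,100 = 3,800 kg; Δv = 289×9.8×ln(4.711) = 2832.2×1.5498 ≈ 4389 m/s.
Total Δv = 4326 + 4389 = 8715 m/s.

Δv ≈ 8.72 km/s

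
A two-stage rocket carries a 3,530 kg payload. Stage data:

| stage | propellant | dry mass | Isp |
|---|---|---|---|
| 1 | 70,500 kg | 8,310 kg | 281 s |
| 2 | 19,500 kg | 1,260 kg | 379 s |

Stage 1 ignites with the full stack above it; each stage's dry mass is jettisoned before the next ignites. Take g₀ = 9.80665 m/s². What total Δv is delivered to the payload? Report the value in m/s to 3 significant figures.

Δv ≈ 9210 m/s

Ignition mass of stage 1 = 70,500+8,310 + 19,500+1,260 + 3,530 = 103,100 kg.
Stage 1: m₀ = 103,100 kg, m_f = 103,100 − 70,500 = 32,600 kg; Δv = 281×9.80665×ln(3.163) = 2755.7×1.1514 ≈ 3173 m/s.
Stage 2: m₀ = 24,290 kg, m_f = 24,290 − 19,500 = 4,790 kg; Δv = 379×9.80665×ln(5.071) = 3716.7×1.6235 ≈ 6034 m/s.
Total Δv = 3173 + 6034 = 9207 m/s.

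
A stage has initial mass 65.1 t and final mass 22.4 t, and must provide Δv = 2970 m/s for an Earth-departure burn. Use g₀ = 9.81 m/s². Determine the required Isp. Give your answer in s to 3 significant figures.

ln(m₀/m_f) = ln(65100/22400) = ln(2.906) = 1.0669.
v_e = Δv / ln(m₀/m_f) = 2970 / 1.0669 = 2783.9 m/s.
Isp = v_e / g₀ = 2783.9 / 9.81 = 283.8 s.

Isp ≈ 284 s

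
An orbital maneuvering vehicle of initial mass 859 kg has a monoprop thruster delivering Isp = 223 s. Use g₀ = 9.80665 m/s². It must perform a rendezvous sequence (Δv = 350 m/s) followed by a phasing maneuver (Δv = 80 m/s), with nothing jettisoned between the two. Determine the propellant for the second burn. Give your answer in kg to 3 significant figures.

v_e = Isp · g₀ = 223 × 9.80665 = 2186.9 m/s.
After the first burn: m = 859 × exp(−350/2186.9) = 859 × 0.85211 = 731.962 kg.
After the second burn: m = 731.962 × exp(−80/2186.9) = 731.962 × 0.96408 = 705.67 kg.
Second-burn propellant = 731.962 − 705.67 = 26.292 kg.

propellant for the second burn ≈ 26.3 kg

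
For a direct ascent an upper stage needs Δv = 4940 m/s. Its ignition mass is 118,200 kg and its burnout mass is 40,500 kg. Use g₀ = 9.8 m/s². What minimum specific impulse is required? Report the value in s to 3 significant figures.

ln(m₀/m_f) = ln(118200/40500) = ln(2.919) = 1.0711.
Rocket equation: v_e = Δv / ln(m₀/m_f) = 4940 / 1.0711 = 4612.2 m/s.
Isp = v_e / g₀ = 4612.2 / 9.8 = 470.6 s.

Isp ≈ 471 s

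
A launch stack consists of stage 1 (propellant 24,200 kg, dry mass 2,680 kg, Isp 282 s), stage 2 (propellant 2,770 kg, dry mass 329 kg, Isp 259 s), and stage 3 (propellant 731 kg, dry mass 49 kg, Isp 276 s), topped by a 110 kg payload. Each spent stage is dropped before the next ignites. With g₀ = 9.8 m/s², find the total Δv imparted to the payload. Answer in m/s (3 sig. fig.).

Ignition mass of stage 1 = 24,200+2,680 + 2,770+329 + 731+49 + 110 = 30,869 kg.
Stage 1: m₀ = 30,869 kg, m_f = 30,869 − 24,200 = 6,669 kg; Δv = 282×9.8×ln(4.629) = 2763.6×1.5323 ≈ 4235 m/s.
Stage 2: m₀ = 3,989 kg, m_f = 3,989 − 2,770 = 1,219 kg; Δv = 259×9.8×ln(3.272) = 2538.2×1.1855 ≈ 3009 m/s.
Stage 3: m₀ = 890 kg, m_f = 890 − 731 = 159 kg; Δv = 276×9.8×ln(5.597) = 2704.8×1.7223 ≈ 4659 m/s.
Total Δv = 4235 + 3009 + 4659 = 11903 m/s.

Δv ≈ 11900 m/s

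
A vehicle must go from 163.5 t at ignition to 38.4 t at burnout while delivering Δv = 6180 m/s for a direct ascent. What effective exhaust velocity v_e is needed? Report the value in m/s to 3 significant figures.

ln(m₀/m_f) = ln(163500/38400) = ln(4.258) = 1.4488.
By the Tsiolkovsky rocket equation, v_e = Δv / ln(m₀/m_f) = 6180 / 1.4488 = 4265.7 m/s.

v_e ≈ 4270 m/s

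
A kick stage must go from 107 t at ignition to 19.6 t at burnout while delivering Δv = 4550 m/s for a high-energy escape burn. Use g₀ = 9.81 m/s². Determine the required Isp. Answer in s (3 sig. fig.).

Isp ≈ 273 s

ln(m₀/m_f) = ln(107000/19600) = ln(5.459) = 1.6973.
v_e = Δv / ln(m₀/m_f) = 4550 / 1.6973 = 2680.7 m/s.
Isp = v_e / g₀ = 2680.7 / 9.81 = 273.3 s.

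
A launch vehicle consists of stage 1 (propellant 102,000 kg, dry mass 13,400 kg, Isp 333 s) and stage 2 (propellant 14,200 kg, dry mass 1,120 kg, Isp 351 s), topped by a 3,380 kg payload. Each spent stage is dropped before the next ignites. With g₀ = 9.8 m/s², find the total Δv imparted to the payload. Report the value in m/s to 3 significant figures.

Ignition mass of stage 1 = 102,000+13,400 + 14,200+1,120 + 3,380 = 134,100 kg.
Stage 1: m₀ = 134,100 kg, m_f = 134,100 − 102,000 = 32,100 kg; Δv = 333×9.8×ln(4.178) = 3263.4×1.4297 ≈ 4666 m/s.
Stage 2: m₀ = 18,700 kg, m_f = 18,700 − 14,200 = 4,500 kg; Δv = 351×9.8×ln(4.156) = 3439.8×1.4244 ≈ 4900 m/s.
Total Δv = 4666 + 4900 = 9566 m/s.

Δv ≈ 9570 m/s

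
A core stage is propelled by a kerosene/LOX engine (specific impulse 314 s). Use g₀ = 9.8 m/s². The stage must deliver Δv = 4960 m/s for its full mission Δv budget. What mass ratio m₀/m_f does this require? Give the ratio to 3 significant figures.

mass ratio ≈ 5.01

v_e = Isp · g₀ = 314 × 9.8 = 3077.2 m/s.
From the ideal rocket equation, m₀/m_f = exp(Δv / v_e) = exp(4960 / 3077.2) = exp(1.6119) = 5.0121.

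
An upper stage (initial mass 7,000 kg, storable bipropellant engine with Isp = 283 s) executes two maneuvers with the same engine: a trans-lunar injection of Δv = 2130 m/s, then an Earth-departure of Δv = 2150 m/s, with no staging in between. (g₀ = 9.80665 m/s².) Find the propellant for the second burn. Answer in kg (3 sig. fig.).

propellant for the second burn ≈ 1750 kg

v_e = Isp · g₀ = 283 × 9.80665 = 2775.3 m/s.
After the first burn: m = 7000 × exp(−2130/2775.3) = 7000 × 0.46418 = 3,249.26 kg.
After the second burn: m = 3,249.26 × exp(−2150/2775.3) = 3,249.26 × 0.46084 = 1,497.39 kg.
Second-burn propellant = 3,249.26 − 1,497.39 = 1,751.87 kg.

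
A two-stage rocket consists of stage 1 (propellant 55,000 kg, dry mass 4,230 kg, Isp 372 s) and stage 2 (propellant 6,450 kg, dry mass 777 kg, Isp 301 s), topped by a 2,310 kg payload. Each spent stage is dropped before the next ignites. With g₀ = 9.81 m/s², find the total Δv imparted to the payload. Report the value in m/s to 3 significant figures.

Δv ≈ 9200 m/s

Ignition mass of stage 1 = 55,000+4,230 + 6,450+777 + 2,310 = 68,767 kg.
Stage 1: m₀ = 68,767 kg, m_f = 68,767 − 55,000 = 13,767 kg; Δv = 372×9.81×ln(4.995) = 3649.3×1.6084 ≈ 5870 m/s.
Stage 2: m₀ = 9,537 kg, m_f = 9,537 − 6,450 = 3,087 kg; Δv = 301×9.81×ln(3.089) = 2952.8×1.1280 ≈ 3331 m/s.
Total Δv = 5870 + 3331 = 9201 m/s.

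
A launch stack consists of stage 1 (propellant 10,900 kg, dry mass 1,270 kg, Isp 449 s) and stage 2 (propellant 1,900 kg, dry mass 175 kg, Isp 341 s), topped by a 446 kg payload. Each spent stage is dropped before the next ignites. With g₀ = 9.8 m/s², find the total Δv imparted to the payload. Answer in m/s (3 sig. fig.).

Δv ≈ 10600 m/s

Ignition mass of stage 1 = 10,900+1,270 + 1,900+175 + 446 = 14,691 kg.
Stage 1: m₀ = 14,691 kg, m_f = 14,691 − 10,900 = 3,791 kg; Δv = 449×9.8×ln(3.875) = 4400.2×1.3546 ≈ 5961 m/s.
Stage 2: m₀ = 2,521 kg, m_f = 2,521 − 1,900 = 621 kg; Δv = 341×9.8×ln(4.06) = 3341.8×1.4011 ≈ 4682 m/s.
Total Δv = 5961 + 4682 = 10643 m/s.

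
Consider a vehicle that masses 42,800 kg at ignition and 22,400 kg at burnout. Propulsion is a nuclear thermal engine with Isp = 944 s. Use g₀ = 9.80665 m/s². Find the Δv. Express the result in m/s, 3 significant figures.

v_e = Isp · g₀ = 944 × 9.80665 = 9257.5 m/s.
Δv = v_e · ln(m₀/m_f) = 9257.5 × ln(1.911) = 9257.5 × 0.6475 ≈ 5994.0 m/s.

Δv ≈ 5990 m/s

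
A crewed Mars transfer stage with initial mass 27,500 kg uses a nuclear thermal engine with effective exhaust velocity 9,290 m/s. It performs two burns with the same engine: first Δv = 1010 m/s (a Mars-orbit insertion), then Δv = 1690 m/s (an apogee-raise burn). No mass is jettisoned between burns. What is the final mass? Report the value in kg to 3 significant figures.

After the first burn: m = 27500 × exp(−1010/9290.0) = 27500 × 0.89698 = 24,667 kg.
After the second burn: m = 24,667 × exp(−1690/9290.0) = 24,667 × 0.83367 = 20,564.1 kg.

final mass ≈ 20600 kg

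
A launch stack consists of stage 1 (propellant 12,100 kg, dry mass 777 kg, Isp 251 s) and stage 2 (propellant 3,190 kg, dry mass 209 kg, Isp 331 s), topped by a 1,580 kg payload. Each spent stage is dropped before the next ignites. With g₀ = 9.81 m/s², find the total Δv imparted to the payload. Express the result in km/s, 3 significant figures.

Δv ≈ 6.11 km/s

Ignition mass of stage 1 = 12,100+777 + 3,190+209 + 1,580 = 17,856 kg.
Stage 1: m₀ = 17,856 kg, m_f = 17,856 − 12,100 = 5,756 kg; Δv = 251×9.81×ln(3.102) = 2462.3×1.1321 ≈ 2788 m/s.
Stage 2: m₀ = 4,979 kg, m_f = 4,979 − 3,190 = 1,789 kg; Δv = 331×9.81×ln(2.783) = 3247.1×1.0236 ≈ 3324 m/s.
Total Δv = 2788 + 3324 = 6112 m/s.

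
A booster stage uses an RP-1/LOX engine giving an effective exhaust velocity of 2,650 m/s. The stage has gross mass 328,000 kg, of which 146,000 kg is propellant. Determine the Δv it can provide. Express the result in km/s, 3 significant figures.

Δv ≈ 1.56 km/s

m_f = m₀ − m_prop = 328,000 − 146,000 = 182,000 kg.
From the ideal rocket equation, Δv = v_e · ln(m₀/m_f) = 2650.0 × ln(1.802) = 2650.0 × 0.5890 ≈ 1560.9 m/s.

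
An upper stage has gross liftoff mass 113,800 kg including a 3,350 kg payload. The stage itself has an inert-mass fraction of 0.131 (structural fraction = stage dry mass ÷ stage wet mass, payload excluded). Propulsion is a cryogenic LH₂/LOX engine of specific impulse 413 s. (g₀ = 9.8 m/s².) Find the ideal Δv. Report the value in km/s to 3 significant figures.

Δv ≈ 7.50 km/s

Stage wet mass = m₀ − payload = 113,800 − 3,350 = 110,450 kg.
Stage dry mass = ε × stage wet mass = 0.131 × 110,450 = 14,469 kg.
Burnout mass m_f = stage dry + payload = 14,469 + 3,350 = 17,819 kg.
v_e = Isp · g₀ = 413 × 9.8 = 4047.4 m/s.
Δv = v_e · ln(113,800/17,819) = 4047.4 × ln(6.386) = 4047.4 × 1.8542 ≈ 7505 m/s.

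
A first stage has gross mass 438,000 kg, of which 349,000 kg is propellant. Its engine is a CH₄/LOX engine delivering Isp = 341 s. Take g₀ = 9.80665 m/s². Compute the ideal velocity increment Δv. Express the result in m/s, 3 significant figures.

v_e = Isp · g₀ = 341 × 9.80665 = 3344.1 m/s.
m_f = m₀ − m_prop = 438,000 − 349,000 = 89,000 kg.
Using Δv = v_e ln(m₀/m_f): Δv = v_e · ln(m₀/m_f) = 3344.1 × ln(4.921) = 3344.1 × 1.5936 ≈ 5329.0 m/s.

Δv ≈ 5330 m/s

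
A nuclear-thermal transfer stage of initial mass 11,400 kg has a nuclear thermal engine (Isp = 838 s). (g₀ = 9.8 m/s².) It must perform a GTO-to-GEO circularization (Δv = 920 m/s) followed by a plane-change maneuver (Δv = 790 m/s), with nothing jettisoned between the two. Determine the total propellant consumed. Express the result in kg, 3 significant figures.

total propellant consumed ≈ 2140 kg

v_e = Isp · g₀ = 838 × 9.8 = 8212.4 m/s.
After the first burn: m = 11400 × exp(−920/8212.4) = 11400 × 0.89402 = 10,191.8 kg.
After the second burn: m = 10,191.8 × exp(−790/8212.4) = 10,191.8 × 0.90829 = 9,257.11 kg.
Total propellant = m₀ − m_final = 11400 − 9,257.11 = 2,142.89 kg.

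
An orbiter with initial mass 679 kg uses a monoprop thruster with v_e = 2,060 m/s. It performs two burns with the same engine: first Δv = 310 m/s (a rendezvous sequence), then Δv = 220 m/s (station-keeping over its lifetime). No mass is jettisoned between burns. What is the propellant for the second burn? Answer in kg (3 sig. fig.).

After the first burn: m = 679 × exp(−310/2060.0) = 679 × 0.86029 = 584.137 kg.
After the second burn: m = 584.137 × exp(−220/2060.0) = 584.137 × 0.89871 = 524.97 kg.
Second-burn propellant = 584.137 − 524.97 = 59.167 kg.

propellant for the second burn ≈ 59.2 kg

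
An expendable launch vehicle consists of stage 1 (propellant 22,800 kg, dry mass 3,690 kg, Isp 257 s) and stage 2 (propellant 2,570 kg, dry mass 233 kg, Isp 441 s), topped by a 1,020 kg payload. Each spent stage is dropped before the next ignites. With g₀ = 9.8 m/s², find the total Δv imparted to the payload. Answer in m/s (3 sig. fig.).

Δv ≈ 8330 m/s

Ignition mass of stage 1 = 22,800+3,690 + 2,570+233 + 1,020 = 30,313 kg.
Stage 1: m₀ = 30,313 kg, m_f = 30,313 − 22,800 = 7,513 kg; Δv = 257×9.8×ln(4.035) = 2518.6×1.3949 ≈ 3513 m/s.
Stage 2: m₀ = 3,823 kg, m_f = 3,823 − 2,570 = 1,253 kg; Δv = 441×9.8×ln(3.051) = 4321.8×1.1155 ≈ 4821 m/s.
Total Δv = 3513 + 4821 = 8334 m/s.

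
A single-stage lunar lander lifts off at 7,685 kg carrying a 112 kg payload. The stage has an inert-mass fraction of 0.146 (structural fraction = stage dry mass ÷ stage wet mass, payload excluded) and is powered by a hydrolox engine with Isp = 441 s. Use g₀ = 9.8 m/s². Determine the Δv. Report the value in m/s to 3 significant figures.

Stage wet mass = m₀ − payload = 7,685 − 112 = 7,573 kg.
Stage dry mass = ε × stage wet mass = 0.146 × 7,573 = 1,105.66 kg.
Burnout mass m_f = stage dry + payload = 1,105.66 + 112 = 1,217.66 kg.
v_e = Isp · g₀ = 441 × 9.8 = 4321.8 m/s.
Δv = v_e · ln(7,685/1,217.66) = 4321.8 × ln(6.311) = 4321.8 × 1.8423 ≈ 7962 m/s.

Δv ≈ 7960 m/s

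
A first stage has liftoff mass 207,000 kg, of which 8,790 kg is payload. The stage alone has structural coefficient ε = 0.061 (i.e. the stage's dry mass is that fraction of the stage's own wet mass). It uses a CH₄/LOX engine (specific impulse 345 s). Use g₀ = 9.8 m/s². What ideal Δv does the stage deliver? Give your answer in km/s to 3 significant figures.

Δv ≈ 7.76 km/s

Stage wet mass = m₀ − payload = 207,000 − 8,790 = 198,210 kg.
Stage dry mass = ε × stage wet mass = 0.061 × 198,210 = 12,090.8 kg.
Burnout mass m_f = stage dry + payload = 12,090.8 + 8,790 = 20,880.8 kg.
v_e = Isp · g₀ = 345 × 9.8 = 3381.0 m/s.
Using Δv = v_e ln(m₀/m_f): Δv = v_e · ln(207,000/20,880.8) = 3381.0 × ln(9.913) = 3381.0 × 2.2939 ≈ 7756 m/s.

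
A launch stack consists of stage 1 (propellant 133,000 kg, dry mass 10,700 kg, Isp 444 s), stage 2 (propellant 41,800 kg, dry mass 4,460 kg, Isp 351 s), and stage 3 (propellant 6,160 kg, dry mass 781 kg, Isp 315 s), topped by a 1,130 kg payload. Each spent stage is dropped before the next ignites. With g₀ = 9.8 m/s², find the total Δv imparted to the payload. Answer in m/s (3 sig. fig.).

Δv ≈ 14300 m/s

Ignition mass of stage 1 = 133,000+10,700 + 41,800+4,460 + 6,160+781 + 1,130 = 198,031 kg.
Stage 1: m₀ = 198,031 kg, m_f = 198,031 − 133,000 = 65,031 kg; Δv = 444×9.8×ln(3.045) = 4351.2×1.1136 ≈ 4845 m/s.
Stage 2: m₀ = 54,331 kg, m_f = 54,331 − 41,800 = 12,531 kg; Δv = 351×9.8×ln(4.336) = 3439.8×1.4669 ≈ 5046 m/s.
Stage 3: m₀ = 8,071 kg, m_f = 8,071 − 6,160 = 1,911 kg; Δv = 315×9.8×ln(4.223) = 3087.0×1.4407 ≈ 4447 m/s.
Total Δv = 4845 + 5046 + 4447 = 14338 m/s.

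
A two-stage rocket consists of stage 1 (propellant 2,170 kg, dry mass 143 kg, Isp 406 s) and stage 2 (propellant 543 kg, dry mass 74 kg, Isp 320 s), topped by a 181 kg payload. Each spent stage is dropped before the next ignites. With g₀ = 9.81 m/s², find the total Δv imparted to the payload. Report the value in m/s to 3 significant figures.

Ignition mass of stage 1 = 2,170+143 + 543+74 + 181 = 3,111 kg.
Stage 1: m₀ = 3,111 kg, m_f = 3,111 − 2,170 = 941 kg; Δv = 406×9.81×ln(3.306) = 3982.9×1.1958 ≈ 4763 m/s.
Stage 2: m₀ = 798 kg, m_f = 798 − 543 = 255 kg; Δv = 320×9.81×ln(3.129) = 3139.2×1.1408 ≈ 3581 m/s.
Total Δv = 4763 + 3581 = 8344 m/s.

Δv ≈ 8340 m/s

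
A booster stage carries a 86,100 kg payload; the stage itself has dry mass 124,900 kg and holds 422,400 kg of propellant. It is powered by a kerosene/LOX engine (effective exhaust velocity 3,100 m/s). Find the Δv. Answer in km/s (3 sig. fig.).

Δv ≈ 3.41 km/s

m₀ = payload + dry + propellant = 86,100 + 124,900 + 422,400 = 633,400 kg.
m_f = payload + dry = 86,100 + 124,900 = 211,000 kg.
Δv = v_e · ln(m₀/m_f) = 3100.0 × ln(3.002) = 3100.0 × 1.0992 ≈ 3407.7 m/s.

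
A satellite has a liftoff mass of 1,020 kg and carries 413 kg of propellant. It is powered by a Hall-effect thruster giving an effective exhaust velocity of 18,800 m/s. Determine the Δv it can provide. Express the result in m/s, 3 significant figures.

Δv ≈ 9760 m/s

m_f = m₀ − m_prop = 1,020 − 413 = 607 kg.
By the Tsiolkovsky rocket equation, Δv = v_e · ln(m₀/m_f) = 18800.0 × ln(1.68) = 18800.0 × 0.5190 ≈ 9757.7 m/s.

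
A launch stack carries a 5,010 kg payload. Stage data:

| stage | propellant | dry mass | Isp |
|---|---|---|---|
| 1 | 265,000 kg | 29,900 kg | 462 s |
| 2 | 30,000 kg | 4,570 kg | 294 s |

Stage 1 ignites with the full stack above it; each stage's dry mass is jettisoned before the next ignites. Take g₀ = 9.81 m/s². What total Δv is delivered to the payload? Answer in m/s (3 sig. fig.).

Δv ≈ 11200 m/s

Ignition mass of stage 1 = 265,000+29,900 + 30,000+4,570 + 5,010 = 334,480 kg.
Stage 1: m₀ = 334,480 kg, m_f = 334,480 − 265,000 = 69,480 kg; Δv = 462×9.81×ln(4.814) = 4532.2×1.5715 ≈ 7123 m/s.
Stage 2: m₀ = 39,580 kg, m_f = 39,580 − 30,000 = 9,580 kg; Δv = 294×9.81×ln(4.132) = 2884.1×1.4186 ≈ 4092 m/s.
Total Δv = 7123 + 4092 = 11215 m/s.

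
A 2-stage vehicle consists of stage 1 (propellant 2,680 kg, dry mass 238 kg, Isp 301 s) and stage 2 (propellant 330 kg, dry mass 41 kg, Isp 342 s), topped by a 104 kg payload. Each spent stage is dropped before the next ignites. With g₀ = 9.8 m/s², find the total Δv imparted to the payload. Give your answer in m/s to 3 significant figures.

Δv ≈ 8580 m/s

Ignition mass of stage 1 = 2,680+238 + 330+41 + 104 = 3,393 kg.
Stage 1: m₀ = 3,393 kg, m_f = 3,393 − 2,680 = 713 kg; Δv = 301×9.8×ln(4.759) = 2949.8×1.5600 ≈ 4602 m/s.
Stage 2: m₀ = 475 kg, m_f = 475 − 330 = 145 kg; Δv = 342×9.8×ln(3.276) = 3351.6×1.1866 ≈ 3977 m/s.
Total Δv = 4602 + 3977 = 8579 m/s.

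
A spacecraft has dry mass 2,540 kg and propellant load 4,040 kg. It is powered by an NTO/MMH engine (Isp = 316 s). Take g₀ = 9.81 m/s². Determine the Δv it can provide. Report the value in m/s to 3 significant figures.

Δv ≈ 2950 m/s

v_e = Isp · g₀ = 316 × 9.81 = 3100.0 m/s.
m₀ = m_dry + m_prop = 2,540 + 4,040 = 6,580 kg.
By the Tsiolkovsky rocket equation, Δv = v_e · ln(m₀/m_f) = 3100.0 × ln(2.591) = 3100.0 × 0.9519 ≈ 2950.8 m/s.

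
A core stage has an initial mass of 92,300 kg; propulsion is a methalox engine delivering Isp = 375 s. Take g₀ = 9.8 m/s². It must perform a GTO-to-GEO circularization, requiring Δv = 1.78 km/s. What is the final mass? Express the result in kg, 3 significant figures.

v_e = Isp · g₀ = 375 × 9.8 = 3675.0 m/s.
m₀/m_f = exp(Δv / v_e) = exp(1780 / 3675.0) = exp(0.4844) = 1.6231.
m_f = m₀ / 1.6231 = 92,300 / 1.6231 = 56,866.5 kg.

final mass ≈ 56900 kg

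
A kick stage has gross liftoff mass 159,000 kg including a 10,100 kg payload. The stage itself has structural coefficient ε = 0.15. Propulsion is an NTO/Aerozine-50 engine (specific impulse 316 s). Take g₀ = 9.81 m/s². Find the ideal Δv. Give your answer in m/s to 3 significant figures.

Δv ≈ 4930 m/s

Stage wet mass = m₀ − payload = 159,000 − 10,100 = 148,900 kg.
Stage dry mass = ε × stage wet mass = 0.15 × 148,900 = 22,335 kg.
Burnout mass m_f = stage dry + payload = 22,335 + 10,100 = 32,435 kg.
v_e = Isp · g₀ = 316 × 9.81 = 3100.0 m/s.
Δv = v_e · ln(159,000/32,435) = 3100.0 × ln(4.902) = 3100.0 × 1.5897 ≈ 4928 m/s.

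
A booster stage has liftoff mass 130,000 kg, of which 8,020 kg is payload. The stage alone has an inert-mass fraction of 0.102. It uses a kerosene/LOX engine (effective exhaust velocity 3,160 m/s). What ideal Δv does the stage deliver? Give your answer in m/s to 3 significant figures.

Δv ≈ 5840 m/s

Stage wet mass = m₀ − payload = 130,000 − 8,020 = 121,980 kg.
Stage dry mass = ε × stage wet mass = 0.102 × 121,980 = 12,442 kg.
Burnout mass m_f = stage dry + payload = 12,442 + 8,020 = 20,462 kg.
From the ideal rocket equation, Δv = v_e · ln(130,000/20,462) = 3160.0 × ln(6.353) = 3160.0 × 1.8490 ≈ 5843 m/s.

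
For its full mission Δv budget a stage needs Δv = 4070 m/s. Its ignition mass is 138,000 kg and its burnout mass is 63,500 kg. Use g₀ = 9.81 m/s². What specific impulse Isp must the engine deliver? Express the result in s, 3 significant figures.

ln(m₀/m_f) = ln(138000/63500) = ln(2.173) = 0.7762.
v_e = Δv / ln(m₀/m_f) = 4070 / 0.7762 = 5243.4 m/s.
Isp = v_e / g₀ = 5243.4 / 9.81 = 534.5 s.

Isp ≈ 534 s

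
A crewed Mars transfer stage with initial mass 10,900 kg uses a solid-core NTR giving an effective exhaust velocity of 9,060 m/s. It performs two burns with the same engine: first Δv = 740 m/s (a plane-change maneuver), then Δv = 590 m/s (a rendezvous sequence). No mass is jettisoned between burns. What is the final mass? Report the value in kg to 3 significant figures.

final mass ≈ 9410 kg

After the first burn: m = 10900 × exp(−740/9060.0) = 10900 × 0.92157 = 10,045.1 kg.
After the second burn: m = 10,045.1 × exp(−590/9060.0) = 10,045.1 × 0.93695 = 9,411.76 kg.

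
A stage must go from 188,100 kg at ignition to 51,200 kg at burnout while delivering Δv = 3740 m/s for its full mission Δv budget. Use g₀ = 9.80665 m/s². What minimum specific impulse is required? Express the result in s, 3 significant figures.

ln(m₀/m_f) = ln(188100/51200) = ln(3.674) = 1.3012.
Using Δv = v_e ln(m₀/m_f): v_e = Δv / ln(m₀/m_f) = 3740 / 1.3012 = 2874.2 m/s.
Isp = v_e / g₀ = 2874.2 / 9.80665 = 293.1 s.

Isp ≈ 293 s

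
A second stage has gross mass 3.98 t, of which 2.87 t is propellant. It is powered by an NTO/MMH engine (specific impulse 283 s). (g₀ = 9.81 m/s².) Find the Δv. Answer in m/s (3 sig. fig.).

Δv ≈ 3550 m/s

v_e = Isp · g₀ = 283 × 9.81 = 2776.2 m/s.
m_f = m₀ − m_prop = 3.98 − 2.87 = 1.11 t.
Δv = v_e · ln(m₀/m_f) = 2776.2 × ln(3.586) = 2776.2 × 1.2769 ≈ 3545.0 m/s.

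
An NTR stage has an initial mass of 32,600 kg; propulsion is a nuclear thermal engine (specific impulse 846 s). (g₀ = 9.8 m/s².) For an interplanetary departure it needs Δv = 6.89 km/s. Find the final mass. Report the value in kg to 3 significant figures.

v_e = Isp · g₀ = 846 × 9.8 = 8290.8 m/s.
Using Δv = v_e ln(m₀/m_f): m₀/m_f = exp(Δv / v_e) = exp(6890 / 8290.8) = exp(0.8310) = 2.2957.
m_f = m₀ / 2.2957 = 32,600 / 2.2957 = 14,200.5 kg.

final mass ≈ 14200 kg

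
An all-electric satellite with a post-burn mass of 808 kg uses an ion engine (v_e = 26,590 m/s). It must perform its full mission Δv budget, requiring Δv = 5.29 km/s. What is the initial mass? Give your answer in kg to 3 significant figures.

Rocket equation: m₀/m_f = exp(Δv / v_e) = exp(5290 / 26590.0) = exp(0.1989) = 1.2201.
m₀ = m_f × 1.2201 = 808 × 1.2201 = 985.841 kg.

initial mass ≈ 986 kg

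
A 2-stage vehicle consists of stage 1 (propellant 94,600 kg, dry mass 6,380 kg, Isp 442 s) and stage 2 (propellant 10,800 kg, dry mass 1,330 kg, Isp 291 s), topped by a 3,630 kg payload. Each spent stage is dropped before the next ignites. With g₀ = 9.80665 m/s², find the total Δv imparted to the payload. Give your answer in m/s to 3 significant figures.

Ignition mass of stage 1 = 94,600+6,380 + 10,800+1,330 + 3,630 = 116,740 kg.
Stage 1: m₀ = 116,740 kg, m_f = 116,740 − 94,600 = 22,140 kg; Δv = 442×9.80665×ln(5.273) = 4334.5×1.6626 ≈ 7206 m/s.
Stage 2: m₀ = 15,760 kg, m_f = 15,760 − 10,800 = 4,960 kg; Δv = 291×9.80665×ln(3.177) = 2853.7×1.1561 ≈ 3299 m/s.
Total Δv = 7206 + 3299 = 10505 m/s.

Δv ≈ 10500 m/s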